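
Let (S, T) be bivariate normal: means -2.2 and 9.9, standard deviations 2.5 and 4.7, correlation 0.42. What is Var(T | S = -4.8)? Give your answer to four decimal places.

18.1933

The conditional variance in a bivariate normal is σ_T²(1 − ρ²), independent of x.
Var(T | S=-4.8) = (4.7)²·(1 − (0.42)²) = 22.09·0.8236 = 18.1933.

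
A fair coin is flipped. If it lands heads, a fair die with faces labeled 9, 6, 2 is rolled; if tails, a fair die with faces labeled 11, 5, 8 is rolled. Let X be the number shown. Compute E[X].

41/6

E[X | heads] = (9+6+2)/3 = 17/3.
E[X | tails] = (11+5+8)/3 = 8.
E[X] = (1/2)·(17/3) + (1/2)·(8) = 41/6.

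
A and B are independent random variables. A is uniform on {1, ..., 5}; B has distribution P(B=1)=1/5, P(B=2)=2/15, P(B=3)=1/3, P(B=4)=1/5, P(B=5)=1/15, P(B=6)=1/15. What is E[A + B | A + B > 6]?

P(A + B > 6) = 2/5.
Summing (A+B)·P(x,y) over outcomes with A + B > 6 gives 16/5.
E[A + B | A + B > 6] = (16/5) / (2/5) = 8.

8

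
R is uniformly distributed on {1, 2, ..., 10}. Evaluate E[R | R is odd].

5

Given R is odd, R is equally likely to be any of {1, 3, 5, 7, 9}.
E[R | R is odd] = (1 + 3 + 5 + 7 + 9) / 5 = 5.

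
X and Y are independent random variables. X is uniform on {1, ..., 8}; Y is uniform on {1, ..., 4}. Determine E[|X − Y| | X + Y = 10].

4

Outcomes with X + Y = 10: (6,4), (7,3), (8,2), each with probability 1/32.
E[|X − Y| | X + Y = 10] = (2 + 4 + 6) / 3 = 4.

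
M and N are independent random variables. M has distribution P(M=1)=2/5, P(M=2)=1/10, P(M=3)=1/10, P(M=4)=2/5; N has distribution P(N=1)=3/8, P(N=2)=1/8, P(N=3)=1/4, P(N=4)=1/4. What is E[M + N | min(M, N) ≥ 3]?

73/10

P(min(M, N) ≥ 3) = 1/4.
Summing (M+N)·P(x,y) over outcomes with min(M, N) ≥ 3 gives 73/40.
E[M + N | min(M, N) ≥ 3] = (73/40) / (1/4) = 73/10.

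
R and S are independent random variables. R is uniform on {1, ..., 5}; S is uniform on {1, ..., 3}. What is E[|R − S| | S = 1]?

2

Outcomes with S = 1: (1,1), (2,1), (3,1), (4,1), (5,1), each with probability 1/15.
E[|R − S| | S = 1] = (0 + 1 + 2 + 3 + 4) / 5 = 2.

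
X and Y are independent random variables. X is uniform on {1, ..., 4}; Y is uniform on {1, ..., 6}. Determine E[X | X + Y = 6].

5/2

Outcomes with X + Y = 6: (1,5), (2,4), (3,3), (4,2), each with probability 1/24.
E[X | X + Y = 6] = (1 + 2 + 3 + 4) / 4 = 5/2.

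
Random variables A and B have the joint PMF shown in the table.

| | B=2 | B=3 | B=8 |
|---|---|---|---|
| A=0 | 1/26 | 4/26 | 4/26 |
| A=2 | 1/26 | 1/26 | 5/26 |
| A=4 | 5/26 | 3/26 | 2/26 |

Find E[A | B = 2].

22/7

P(B = 2) = 7/26.
Σ A·P over the event = 0·(1/26) + 2·(1/26) + 4·(5/26) = 11/13.
E[A | B = 2] = (11/13) / (7/26) = 22/7.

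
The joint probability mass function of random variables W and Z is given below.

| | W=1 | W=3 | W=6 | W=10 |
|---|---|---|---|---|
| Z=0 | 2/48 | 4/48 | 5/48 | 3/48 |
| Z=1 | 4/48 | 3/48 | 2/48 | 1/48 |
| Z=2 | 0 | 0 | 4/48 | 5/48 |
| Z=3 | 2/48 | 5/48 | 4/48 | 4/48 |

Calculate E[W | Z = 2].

74/9

P(Z = 2) = 3/16.
Σ W·P over the event = 6·(4/48) + 10·(5/48) = 37/24.
E[W | Z = 2] = (37/24) / (3/16) = 74/9.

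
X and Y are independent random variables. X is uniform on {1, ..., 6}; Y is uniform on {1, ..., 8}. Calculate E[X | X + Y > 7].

112/27

P(X + Y > 7) = 9/16.
Summing X·P(x,y) over outcomes with X + Y > 7 gives 7/3.
E[X | X + Y > 7] = (7/3) / (9/16) = 112/27.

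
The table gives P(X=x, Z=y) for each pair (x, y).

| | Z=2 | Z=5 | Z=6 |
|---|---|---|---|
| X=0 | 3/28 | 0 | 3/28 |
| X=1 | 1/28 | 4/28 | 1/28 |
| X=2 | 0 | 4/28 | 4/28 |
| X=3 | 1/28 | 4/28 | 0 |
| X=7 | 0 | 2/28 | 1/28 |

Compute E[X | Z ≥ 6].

P(Z ≥ 6) = 9/28.
Summing X·P(X=x,Z=y) over the conditioning event gives 4/7.
E[X | Z ≥ 6] = (4/7) / (9/28) = 16/9.

16/9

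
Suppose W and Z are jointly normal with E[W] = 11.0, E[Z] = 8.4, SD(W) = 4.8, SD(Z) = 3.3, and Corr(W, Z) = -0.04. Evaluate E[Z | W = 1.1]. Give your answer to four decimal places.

8.6723

E[Z | W=x] = μ_Z + ρ(σ_Z/σ_W)(x − μ_W) for jointly normal variables.
E[Z | W=1.1] = 8.4 + (-0.04)·(3.3/4.8)·(1.1 − (11.0)) = 8.4 + (-0.0275)·(-9.9) = 8.6723.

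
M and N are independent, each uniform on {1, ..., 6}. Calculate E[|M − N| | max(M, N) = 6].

P(max(M, N) = 6) = 11/36.
Summing |M−N|·P(x,y) over outcomes with max(M, N) = 6 gives 5/6.
E[|M − N| | max(M, N) = 6] = (5/6) / (11/36) = 30/11.

30/11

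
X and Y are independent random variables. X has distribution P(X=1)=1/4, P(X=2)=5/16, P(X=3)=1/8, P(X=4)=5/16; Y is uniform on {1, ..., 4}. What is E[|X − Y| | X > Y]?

41/24

P(X > Y) = 3/8.
Summing |X−Y|·P(x,y) over outcomes with X > Y gives 41/64.
E[|X − Y| | X > Y] = (41/64) / (3/8) = 41/24.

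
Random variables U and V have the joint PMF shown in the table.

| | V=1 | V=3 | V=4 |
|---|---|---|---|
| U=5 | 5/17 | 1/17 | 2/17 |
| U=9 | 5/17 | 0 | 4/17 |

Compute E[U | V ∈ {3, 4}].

51/7

P(V ∈ {3, 4}) = 7/17.
Σ U·P over the event = 5·(1/17) + 5·(2/17) + 9·(4/17) = 3.
E[U | V ∈ {3, 4}] = (3) / (7/17) = 51/7.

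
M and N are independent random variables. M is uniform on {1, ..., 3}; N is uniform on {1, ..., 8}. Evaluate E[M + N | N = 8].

Outcomes with N = 8: (1,8), (2,8), (3,8), each with probability 1/24.
E[M + N | N = 8] = (9 + 10 + 11) / 3 = 10.

10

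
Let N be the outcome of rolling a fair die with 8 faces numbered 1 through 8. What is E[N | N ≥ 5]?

13/2

Given N ≥ 5, N is equally likely to be any of {5, 6, 7, 8}.
E[N | N ≥ 5] = (5 + 6 + 7 + 8) / 4 = 13/2.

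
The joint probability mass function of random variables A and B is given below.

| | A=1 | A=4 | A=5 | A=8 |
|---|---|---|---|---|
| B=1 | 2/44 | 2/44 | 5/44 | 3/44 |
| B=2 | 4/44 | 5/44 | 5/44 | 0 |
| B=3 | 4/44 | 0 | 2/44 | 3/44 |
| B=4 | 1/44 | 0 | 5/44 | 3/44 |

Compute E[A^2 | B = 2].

209/14

P(B = 2) = 7/22.
Σ A^2·P over the event = 1·(4/44) + 16·(5/44) + 25·(5/44) = 19/4.
E[A^2 | B = 2] = (19/4) / (7/22) = 209/14.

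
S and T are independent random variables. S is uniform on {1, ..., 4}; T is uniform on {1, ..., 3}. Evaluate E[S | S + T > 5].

Outcomes with S + T > 5: (3,3), (4,2), (4,3), each with probability 1/12.
E[S | S + T > 5] = (3 + 4 + 4) / 3 = 11/3.

11/3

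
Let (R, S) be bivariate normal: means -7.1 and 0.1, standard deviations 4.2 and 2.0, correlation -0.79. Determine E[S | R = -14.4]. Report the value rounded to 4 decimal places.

2.8462

For a bivariate normal, E[S | R=x] = μ_S + ρ·(σ_S/σ_R)·(x − μ_R).
E[S | R=-14.4] = 0.1 + (-0.79)·(2.0/4.2)·(-14.4 − (-7.1)) = 0.1 + (-0.37619)·(-7.3) = 2.8462.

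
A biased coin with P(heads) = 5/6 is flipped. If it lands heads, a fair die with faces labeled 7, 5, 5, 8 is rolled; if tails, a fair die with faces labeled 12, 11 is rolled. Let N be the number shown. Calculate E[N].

E[N | heads] = (7+5+5+8)/4 = 25/4.
E[N | tails] = (12+11)/2 = 23/2.
By the law of total expectation,
E[N] = (5/6)·(25/4) + (1/6)·(23/2) = 57/8.

57/8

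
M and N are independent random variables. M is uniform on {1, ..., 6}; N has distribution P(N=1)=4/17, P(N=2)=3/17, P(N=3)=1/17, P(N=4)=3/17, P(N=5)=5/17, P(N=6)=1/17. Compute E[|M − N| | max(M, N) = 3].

P(max(M, N) = 3) = 5/51.
Summing |M−N|·P(x,y) over outcomes with max(M, N) = 3 gives 7/51.
E[|M − N| | max(M, N) = 3] = (7/51) / (5/51) = 7/5.

7/5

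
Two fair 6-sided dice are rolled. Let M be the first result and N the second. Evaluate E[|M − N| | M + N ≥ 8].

P(M + N ≥ 8) = 5/12.
Summing |M−N|·P(x,y) over outcomes with M + N ≥ 8 gives 13/18.
E[|M − N| | M + N ≥ 8] = (13/18) / (5/12) = 26/15.

26/15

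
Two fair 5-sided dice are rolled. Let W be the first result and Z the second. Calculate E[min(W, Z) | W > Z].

Outcomes with W > Z: (2,1), (3,1), (3,2), (4,1), (4,2), (4,3), (5,1), (5,2), (5,3), (5,4), each with probability 1/25.
E[min(W, Z) | W > Z] = (1 + 1 + 2 + 1 + 2 + 3 + 1 + 2 + 3 + 4) / 10 = 2.

2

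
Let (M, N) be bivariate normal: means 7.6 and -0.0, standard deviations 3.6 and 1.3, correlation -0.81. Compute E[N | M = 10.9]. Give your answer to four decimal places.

E[N | M=x] = μ_N + ρ(σ_N/σ_M)(x − μ_M) for jointly normal variables.
E[N | M=10.9] = -0.0 + (-0.81)·(1.3/3.6)·(10.9 − (7.6)) = -0.0 + (-0.2925)·(3.3) = -0.9653.

-0.9653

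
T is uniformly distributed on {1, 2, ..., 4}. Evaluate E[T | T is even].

3

Given T is even, T is equally likely to be any of {2, 4}.
E[T | T is even] = (2 + 4) / 2 = 3.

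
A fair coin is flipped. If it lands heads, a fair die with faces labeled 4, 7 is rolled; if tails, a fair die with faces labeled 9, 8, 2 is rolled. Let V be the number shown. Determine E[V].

71/12

E[V | heads] = (4+7)/2 = 11/2.
E[V | tails] = (9+8+2)/3 = 19/3.
E[V] = (1/2)·(11/2) + (1/2)·(19/3) = 71/12.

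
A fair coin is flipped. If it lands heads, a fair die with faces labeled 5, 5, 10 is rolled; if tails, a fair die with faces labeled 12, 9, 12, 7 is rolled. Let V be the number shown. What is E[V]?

E[V | heads] = (5+5+10)/3 = 20/3.
E[V | tails] = (12+9+12+7)/4 = 10.
E[V] = (1/2)·(20/3) + (1/2)·(10) = 25/3.

25/3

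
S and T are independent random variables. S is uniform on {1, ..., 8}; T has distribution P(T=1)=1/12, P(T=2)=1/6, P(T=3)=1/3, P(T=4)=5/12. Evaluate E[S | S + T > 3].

427/92

P(S + T > 3) = 23/24.
Summing S·P(x,y) over outcomes with S + T > 3 gives 427/96.
E[S | S + T > 3] = (427/96) / (23/24) = 427/92.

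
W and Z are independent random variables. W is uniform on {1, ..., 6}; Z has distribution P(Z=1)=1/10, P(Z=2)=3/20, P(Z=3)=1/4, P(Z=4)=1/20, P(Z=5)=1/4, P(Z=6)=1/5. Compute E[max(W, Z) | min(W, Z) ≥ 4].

167/30

P(min(W, Z) ≥ 4) = 1/4.
Summing max(W,Z)·P(x,y) over outcomes with min(W, Z) ≥ 4 gives 167/120.
E[max(W, Z) | min(W, Z) ≥ 4] = (167/120) / (1/4) = 167/30.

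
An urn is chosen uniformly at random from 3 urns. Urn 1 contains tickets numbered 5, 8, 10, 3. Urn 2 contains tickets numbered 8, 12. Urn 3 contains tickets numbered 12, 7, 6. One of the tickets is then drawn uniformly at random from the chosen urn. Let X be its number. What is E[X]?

149/18

E[X | urn 1] = (5+8+10+3)/4 = 13/2.
E[X | urn 2] = (8+12)/2 = 10.
E[X | urn 3] = (12+7+6)/3 = 25/3.
By the law of total expectation,
E[X] = (1/3)·(13/2) + (1/3)·(10) + (1/3)·(25/3) = 149/18.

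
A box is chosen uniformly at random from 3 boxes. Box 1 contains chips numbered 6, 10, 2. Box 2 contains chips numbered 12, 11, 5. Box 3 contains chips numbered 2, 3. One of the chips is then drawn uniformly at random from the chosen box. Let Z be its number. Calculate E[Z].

107/18

E[Z | box 1] = (6+10+2)/3 = 6.
E[Z | box 2] = (12+11+5)/3 = 28/3.
E[Z | box 3] = (2+3)/2 = 5/2.
E[Z] = (1/3)·(6) + (1/3)·(28/3) + (1/3)·(5/2) = 107/18.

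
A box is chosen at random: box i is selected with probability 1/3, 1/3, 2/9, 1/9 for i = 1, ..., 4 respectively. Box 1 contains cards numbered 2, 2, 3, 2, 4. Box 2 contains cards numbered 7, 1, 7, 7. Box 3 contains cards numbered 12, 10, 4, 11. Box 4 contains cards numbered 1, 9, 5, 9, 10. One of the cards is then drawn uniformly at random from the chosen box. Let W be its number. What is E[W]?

E[W | box 1] = (2+2+3+2+4)/5 = 13/5.
E[W | box 2] = (7+1+7+7)/4 = 11/2.
E[W | box 3] = (12+10+4+11)/4 = 37/4.
E[W | box 4] = (1+9+5+9+10)/5 = 34/5.
By the law of total expectation,
E[W] = (1/3)·(13/5) + (1/3)·(11/2) + (2/9)·(37/4) + (1/9)·(34/5) = 248/45.

248/45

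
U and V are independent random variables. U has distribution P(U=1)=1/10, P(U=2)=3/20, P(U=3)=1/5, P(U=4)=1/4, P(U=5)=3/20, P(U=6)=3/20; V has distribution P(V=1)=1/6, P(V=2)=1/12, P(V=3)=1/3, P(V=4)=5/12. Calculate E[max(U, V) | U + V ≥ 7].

626/131

P(U + V ≥ 7) = 131/240.
Summing max(U,V)·P(x,y) over outcomes with U + V ≥ 7 gives 313/120.
E[max(U, V) | U + V ≥ 7] = (313/120) / (131/240) = 626/131.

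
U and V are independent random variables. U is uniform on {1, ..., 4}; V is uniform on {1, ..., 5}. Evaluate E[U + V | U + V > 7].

Outcomes with U + V > 7: (3,5), (4,4), (4,5), each with probability 1/20.
E[U + V | U + V > 7] = (8 + 8 + 9) / 3 = 25/3.

25/3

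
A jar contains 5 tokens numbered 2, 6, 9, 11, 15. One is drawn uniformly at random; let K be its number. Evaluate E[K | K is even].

P(K is even) = 2/5.
Σ over the event: 2·1/5 + 6·1/5 = 8/5.
E[K | K is even] = (8/5) / (2/5) = 4.

4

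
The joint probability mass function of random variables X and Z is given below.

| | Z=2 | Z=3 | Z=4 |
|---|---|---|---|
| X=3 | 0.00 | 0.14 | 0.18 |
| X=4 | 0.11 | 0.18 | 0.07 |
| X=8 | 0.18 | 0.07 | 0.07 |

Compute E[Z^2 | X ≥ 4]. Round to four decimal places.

8.3088

P(X ≥ 4) = 0.68.
Σ Z^2·P over the event = 4·(0.11) + 9·(0.18) + 16·(0.07) + 4·(0.18) + 9·(0.07) + 16·(0.07) = 5.65.
E[Z^2 | X ≥ 4] = (5.65) / (0.68) = 8.3088.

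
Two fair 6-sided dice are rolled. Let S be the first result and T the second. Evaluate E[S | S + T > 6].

P(S + T > 6) = 7/12.
Summing S·P(x,y) over outcomes with S + T > 6 gives 91/36.
E[S | S + T > 6] = (91/36) / (7/12) = 13/3.

13/3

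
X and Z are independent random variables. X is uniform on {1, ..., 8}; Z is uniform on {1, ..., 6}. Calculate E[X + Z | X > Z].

P(X > Z) = 9/16.
Summing (X+Z)·P(x,y) over outcomes with X > Z gives 79/16.
E[X + Z | X > Z] = (79/16) / (9/16) = 79/9.

79/9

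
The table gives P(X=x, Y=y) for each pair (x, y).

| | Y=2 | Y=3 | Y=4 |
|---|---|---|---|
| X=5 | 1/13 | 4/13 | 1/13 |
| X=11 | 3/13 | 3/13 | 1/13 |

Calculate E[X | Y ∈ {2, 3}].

91/11

P(Y ∈ {2, 3}) = 11/13.
Σ X·P over the event = 5·(1/13) + 5·(4/13) + 11·(3/13) + 11·(3/13) = 7.
E[X | Y ∈ {2, 3}] = (7) / (11/13) = 91/11.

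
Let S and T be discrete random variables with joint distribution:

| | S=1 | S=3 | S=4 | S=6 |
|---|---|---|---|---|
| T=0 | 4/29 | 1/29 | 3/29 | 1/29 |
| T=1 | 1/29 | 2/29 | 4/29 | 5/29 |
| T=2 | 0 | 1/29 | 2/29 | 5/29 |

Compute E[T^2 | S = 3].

P(S = 3) = 4/29.
Σ T^2·P over the event = 0·(1/29) + 1·(2/29) + 4·(1/29) = 6/29.
E[T^2 | S = 3] = (6/29) / (4/29) = 3/2.

3/2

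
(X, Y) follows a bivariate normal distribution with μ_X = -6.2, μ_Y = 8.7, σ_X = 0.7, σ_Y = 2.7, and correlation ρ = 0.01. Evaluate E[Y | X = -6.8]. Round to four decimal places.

8.6769

E[Y | X=x] = μ_Y + ρ(σ_Y/σ_X)(x − μ_X) for jointly normal variables.
E[Y | X=-6.8] = 8.7 + (0.01)·(2.7/0.7)·(-6.8 − (-6.2)) = 8.7 + (0.038571)·(-0.6) = 8.6769.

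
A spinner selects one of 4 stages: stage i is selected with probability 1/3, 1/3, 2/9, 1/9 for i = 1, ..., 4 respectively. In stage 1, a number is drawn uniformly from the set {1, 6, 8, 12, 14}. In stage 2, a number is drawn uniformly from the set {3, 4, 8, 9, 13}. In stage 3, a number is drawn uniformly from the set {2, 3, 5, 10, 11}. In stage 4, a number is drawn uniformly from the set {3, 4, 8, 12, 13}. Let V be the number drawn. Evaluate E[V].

E[V | stage 1] = (1+6+8+12+14)/5 = 41/5.
E[V | stage 2] = (3+4+8+9+13)/5 = 37/5.
E[V | stage 3] = (2+3+5+10+11)/5 = 31/5.
E[V | stage 4] = (3+4+8+12+13)/5 = 8.
By the law of total expectation,
E[V] = (1/3)·(41/5) + (1/3)·(37/5) + (2/9)·(31/5) + (1/9)·(8) = 112/15.

112/15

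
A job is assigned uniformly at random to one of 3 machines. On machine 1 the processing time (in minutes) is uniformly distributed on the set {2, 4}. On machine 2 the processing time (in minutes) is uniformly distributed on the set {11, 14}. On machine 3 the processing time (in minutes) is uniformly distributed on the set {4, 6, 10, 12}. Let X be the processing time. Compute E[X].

E[X | machine 1] = (2+4)/2 = 3.
E[X | machine 2] = (11+14)/2 = 25/2.
E[X | machine 3] = (4+6+10+12)/4 = 8.
By the law of total expectation,
E[X] = (1/3)·(3) + (1/3)·(25/2) + (1/3)·(8) = 47/6.

47/6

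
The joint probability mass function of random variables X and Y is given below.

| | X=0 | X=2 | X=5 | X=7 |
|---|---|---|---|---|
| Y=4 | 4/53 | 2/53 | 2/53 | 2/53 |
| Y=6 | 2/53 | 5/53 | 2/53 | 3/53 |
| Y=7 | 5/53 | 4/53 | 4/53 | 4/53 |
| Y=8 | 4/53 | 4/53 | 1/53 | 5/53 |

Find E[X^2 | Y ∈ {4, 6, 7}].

685/39

P(Y ∈ {4, 6, 7}) = 39/53.
Summing X^2·P(X=x,Y=y) over the conditioning event gives 685/53.
E[X^2 | Y ∈ {4, 6, 7}] = (685/53) / (39/53) = 685/39.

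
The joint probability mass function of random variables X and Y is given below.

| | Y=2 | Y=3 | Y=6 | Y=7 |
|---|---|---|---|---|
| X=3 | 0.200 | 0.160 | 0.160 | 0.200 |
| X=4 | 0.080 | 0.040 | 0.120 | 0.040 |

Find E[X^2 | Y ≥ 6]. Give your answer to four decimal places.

P(Y ≥ 6) = 0.520.
Σ X^2·P over the event = 9·(0.160) + 9·(0.200) + 16·(0.120) + 16·(0.040) = 5.800.
E[X^2 | Y ≥ 6] = (5.800) / (0.520) = 11.1538.

11.1538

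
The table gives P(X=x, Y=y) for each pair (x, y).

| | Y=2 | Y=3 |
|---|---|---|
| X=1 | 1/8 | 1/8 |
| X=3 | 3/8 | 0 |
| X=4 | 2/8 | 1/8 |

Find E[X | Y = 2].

3

P(Y = 2) = 3/4.
Σ X·P over the event = 1·(1/8) + 3·(3/8) + 4·(2/8) = 9/4.
E[X | Y = 2] = (9/4) / (3/4) = 3.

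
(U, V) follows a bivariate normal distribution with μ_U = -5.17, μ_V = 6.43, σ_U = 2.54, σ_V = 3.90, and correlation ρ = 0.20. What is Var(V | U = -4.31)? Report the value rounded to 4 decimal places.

For a bivariate normal, Var(V | U=x) = σ_V²(1 − ρ²).
Var(V | U=-4.31) = (3.90)²·(1 − (0.20)²) = 15.21·0.96 = 14.6016.

14.6016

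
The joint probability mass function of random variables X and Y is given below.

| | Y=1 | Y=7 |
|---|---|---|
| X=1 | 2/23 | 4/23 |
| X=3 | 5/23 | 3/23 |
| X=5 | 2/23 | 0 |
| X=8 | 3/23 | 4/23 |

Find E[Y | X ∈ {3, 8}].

19/5

P(X ∈ {3, 8}) = 15/23.
Σ Y·P over the event = 1·(5/23) + 7·(3/23) + 1·(3/23) + 7·(4/23) = 57/23.
E[Y | X ∈ {3, 8}] = (57/23) / (15/23) = 19/5.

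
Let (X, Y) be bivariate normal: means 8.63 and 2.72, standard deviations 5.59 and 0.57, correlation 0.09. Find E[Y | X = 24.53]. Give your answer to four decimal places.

The regression of Y on X has slope ρ·σ_Y/σ_X and passes through (μ_X, μ_Y).
E[Y | X=24.53] = 2.72 + (0.09)·(0.57/5.59)·(24.53 − (8.63)) = 2.72 + (0.0091771)·(15.9) = 2.8659.

2.8659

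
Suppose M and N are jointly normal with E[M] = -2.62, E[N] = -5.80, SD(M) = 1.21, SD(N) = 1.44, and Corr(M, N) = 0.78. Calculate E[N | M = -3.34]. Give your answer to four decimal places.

-6.4684

E[N | M=x] = μ_N + ρ(σ_N/σ_M)(x − μ_M) for jointly normal variables.
E[N | M=-3.34] = -5.80 + (0.78)·(1.44/1.21)·(-3.34 − (-2.62)) = -5.80 + (0.928264)·(-0.72) = -6.4684.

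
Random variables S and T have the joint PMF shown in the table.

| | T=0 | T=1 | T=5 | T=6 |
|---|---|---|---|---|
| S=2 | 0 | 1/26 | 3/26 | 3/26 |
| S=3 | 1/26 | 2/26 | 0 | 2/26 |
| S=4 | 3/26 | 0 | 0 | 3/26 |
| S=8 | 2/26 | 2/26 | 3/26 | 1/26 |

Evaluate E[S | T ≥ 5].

P(T ≥ 5) = 15/26.
Σ S·P over the event = 2·(3/26) + 2·(3/26) + 3·(2/26) + 4·(3/26) + 8·(3/26) + 8·(1/26) = 31/13.
E[S | T ≥ 5] = (31/13) / (15/26) = 62/15.

62/15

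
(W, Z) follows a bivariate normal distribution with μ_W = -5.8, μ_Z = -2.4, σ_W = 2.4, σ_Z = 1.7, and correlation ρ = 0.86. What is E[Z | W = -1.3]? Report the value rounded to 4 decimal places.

For a bivariate normal, E[Z | W=x] = μ_Z + ρ·(σ_Z/σ_W)·(x − μ_W).
E[Z | W=-1.3] = -2.4 + (0.86)·(1.7/2.4)·(-1.3 − (-5.8)) = -2.4 + (0.60917)·(4.5) = 0.3413.

0.3413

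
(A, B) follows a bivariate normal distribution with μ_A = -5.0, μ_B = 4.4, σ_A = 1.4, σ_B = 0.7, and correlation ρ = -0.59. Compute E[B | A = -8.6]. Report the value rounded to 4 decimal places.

5.4620

E[B | A=x] = μ_B + ρ(σ_B/σ_A)(x − μ_A) for jointly normal variables.
E[B | A=-8.6] = 4.4 + (-0.59)·(0.7/1.4)·(-8.6 − (-5.0)) = 4.4 + (-0.295)·(-3.6) = 5.4620.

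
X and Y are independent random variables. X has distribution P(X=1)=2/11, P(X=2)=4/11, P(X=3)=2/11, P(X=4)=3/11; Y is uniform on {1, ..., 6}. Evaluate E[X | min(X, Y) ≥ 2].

P(min(X, Y) ≥ 2) = 15/22.
Summing X·P(x,y) over outcomes with min(X, Y) ≥ 2 gives 65/33.
E[X | min(X, Y) ≥ 2] = (65/33) / (15/22) = 26/9.

26/9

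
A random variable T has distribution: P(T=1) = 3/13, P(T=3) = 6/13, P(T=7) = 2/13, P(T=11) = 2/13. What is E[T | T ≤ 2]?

P(T ≤ 2) = 3/13.
Σ over the event: 1·3/13 = 3/13.
E[T | T ≤ 2] = (3/13) / (3/13) = 1.

1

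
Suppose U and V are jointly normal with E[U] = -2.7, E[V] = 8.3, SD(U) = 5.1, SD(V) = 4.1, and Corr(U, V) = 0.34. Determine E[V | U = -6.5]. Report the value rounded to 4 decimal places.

7.2613

The regression of V on U has slope ρ·σ_V/σ_U and passes through (μ_U, μ_V).
E[V | U=-6.5] = 8.3 + (0.34)·(4.1/5.1)·(-6.5 − (-2.7)) = 8.3 + (0.27333)·(-3.8) = 7.2613.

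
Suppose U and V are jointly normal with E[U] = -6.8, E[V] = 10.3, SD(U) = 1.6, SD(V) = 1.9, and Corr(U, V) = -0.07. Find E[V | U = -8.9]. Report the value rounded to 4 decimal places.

10.4746

For a bivariate normal, E[V | U=x] = μ_V + ρ·(σ_V/σ_U)·(x − μ_U).
E[V | U=-8.9] = 10.3 + (-0.07)·(1.9/1.6)·(-8.9 − (-6.8)) = 10.3 + (-0.083125)·(-2.1) = 10.4746.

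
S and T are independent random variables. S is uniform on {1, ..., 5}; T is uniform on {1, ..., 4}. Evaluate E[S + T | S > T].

6

Outcomes with S > T: (2,1), (3,1), (3,2), (4,1), (4,2), (4,3), (5,1), (5,2), (5,3), (5,4), each with probability 1/20.
E[S + T | S > T] = (3 + 4 + 5 + 5 + 6 + 7 + 6 + 7 + 8 + 9) / 10 = 6.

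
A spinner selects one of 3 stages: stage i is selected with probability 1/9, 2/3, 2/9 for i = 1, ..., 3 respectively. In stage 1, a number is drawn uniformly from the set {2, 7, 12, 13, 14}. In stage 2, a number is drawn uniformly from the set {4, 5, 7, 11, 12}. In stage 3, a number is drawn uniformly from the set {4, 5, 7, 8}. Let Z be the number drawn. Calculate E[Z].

38/5

E[Z | stage 1] = (2+7+12+13+14)/5 = 48/5.
E[Z | stage 2] = (4+5+7+11+12)/5 = 39/5.
E[Z | stage 3] = (4+5+7+8)/4 = 6.
By the law of total expectation,
E[Z] = (1/9)·(48/5) + (2/3)·(39/5) + (2/9)·(6) = 38/5.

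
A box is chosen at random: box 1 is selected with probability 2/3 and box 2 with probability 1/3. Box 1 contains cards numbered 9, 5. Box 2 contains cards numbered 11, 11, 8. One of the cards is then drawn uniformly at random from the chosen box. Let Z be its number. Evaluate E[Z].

8

E[Z | box 1] = (9+5)/2 = 7.
E[Z | box 2] = (11+11+8)/3 = 10.
E[Z] = (2/3)·(7) + (1/3)·(10) = 8.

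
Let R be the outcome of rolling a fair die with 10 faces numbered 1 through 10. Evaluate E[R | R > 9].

10

Given R > 9, R is equally likely to be any of {10}.
E[R | R > 9] = (10) / 1 = 10.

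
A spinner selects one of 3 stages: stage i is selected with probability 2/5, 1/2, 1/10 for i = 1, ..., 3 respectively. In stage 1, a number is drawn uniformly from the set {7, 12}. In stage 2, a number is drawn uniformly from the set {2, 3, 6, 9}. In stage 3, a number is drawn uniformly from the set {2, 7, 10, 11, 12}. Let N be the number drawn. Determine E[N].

E[N | stage 1] = (7+12)/2 = 19/2.
E[N | stage 2] = (2+3+6+9)/4 = 5.
E[N | stage 3] = (2+7+10+11+12)/5 = 42/5.
By the law of total expectation,
E[N] = (2/5)·(19/2) + (1/2)·(5) + (1/10)·(42/5) = 357/50.

357/50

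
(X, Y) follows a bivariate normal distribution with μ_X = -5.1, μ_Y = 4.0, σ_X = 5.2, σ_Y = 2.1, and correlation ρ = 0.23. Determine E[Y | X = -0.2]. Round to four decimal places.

4.4551

E[Y | X=x] = μ_Y + ρ(σ_Y/σ_X)(x − μ_X) for jointly normal variables.
E[Y | X=-0.2] = 4.0 + (0.23)·(2.1/5.2)·(-0.2 − (-5.1)) = 4.0 + (0.092885)·(4.9) = 4.4551.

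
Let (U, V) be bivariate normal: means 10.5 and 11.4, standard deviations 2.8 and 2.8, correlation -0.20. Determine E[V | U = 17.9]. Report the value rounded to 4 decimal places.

The regression of V on U has slope ρ·σ_V/σ_U and passes through (μ_U, μ_V).
E[V | U=17.9] = 11.4 + (-0.20)·(2.8/2.8)·(17.9 − (10.5)) = 11.4 + (-0.2)·(7.4) = 9.9200.

9.9200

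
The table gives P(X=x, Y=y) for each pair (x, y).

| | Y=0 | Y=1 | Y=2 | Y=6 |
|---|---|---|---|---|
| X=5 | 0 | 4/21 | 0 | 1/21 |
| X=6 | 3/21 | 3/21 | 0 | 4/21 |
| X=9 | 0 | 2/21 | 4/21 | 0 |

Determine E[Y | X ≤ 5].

P(X ≤ 5) = 5/21.
Σ Y·P over the event = 1·(4/21) + 6·(1/21) = 10/21.
E[Y | X ≤ 5] = (10/21) / (5/21) = 2.

2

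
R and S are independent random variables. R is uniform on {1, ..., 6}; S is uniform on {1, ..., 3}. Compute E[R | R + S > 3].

P(R + S > 3) = 5/6.
Summing R·P(x,y) over outcomes with R + S > 3 gives 59/18.
E[R | R + S > 3] = (59/18) / (5/6) = 59/15.

59/15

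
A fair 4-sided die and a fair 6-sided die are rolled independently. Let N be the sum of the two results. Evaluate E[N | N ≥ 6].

52/7

P(N ≥ 6) = 7/12.
Σ over the event: 6·1/6 + 7·1/6 + 8·1/8 + 9·1/12 + 10·1/24 = 13/3.
E[N | N ≥ 6] = (13/3) / (7/12) = 52/7.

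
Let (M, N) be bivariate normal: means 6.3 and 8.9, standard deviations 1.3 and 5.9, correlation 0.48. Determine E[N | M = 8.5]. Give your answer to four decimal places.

13.6926

For a bivariate normal, E[N | M=x] = μ_N + ρ·(σ_N/σ_M)·(x − μ_M).
E[N | M=8.5] = 8.9 + (0.48)·(5.9/1.3)·(8.5 − (6.3)) = 8.9 + (2.17846)·(2.2) = 13.6926.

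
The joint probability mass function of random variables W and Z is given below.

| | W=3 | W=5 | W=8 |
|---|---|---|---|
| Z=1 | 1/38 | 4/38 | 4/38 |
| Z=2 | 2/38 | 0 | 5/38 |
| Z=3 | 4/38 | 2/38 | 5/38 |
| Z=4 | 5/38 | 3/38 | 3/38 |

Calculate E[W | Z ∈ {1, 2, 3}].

163/27

P(Z ∈ {1, 2, 3}) = 27/38.
Summing W·P(W=x,Z=y) over the conditioning event gives 163/38.
E[W | Z ∈ {1, 2, 3}] = (163/38) / (27/38) = 163/27.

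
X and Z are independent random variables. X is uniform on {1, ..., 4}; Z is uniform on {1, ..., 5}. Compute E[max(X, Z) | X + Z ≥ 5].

P(X + Z ≥ 5) = 7/10.
Summing max(X,Z)·P(x,y) over outcomes with X + Z ≥ 5 gives 57/20.
E[max(X, Z) | X + Z ≥ 5] = (57/20) / (7/10) = 57/14.

57/14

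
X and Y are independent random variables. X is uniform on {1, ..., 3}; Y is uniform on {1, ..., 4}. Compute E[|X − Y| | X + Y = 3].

1

Outcomes with X + Y = 3: (1,2), (2,1), each with probability 1/12.
E[|X − Y| | X + Y = 3] = (1 + 1) / 2 = 1.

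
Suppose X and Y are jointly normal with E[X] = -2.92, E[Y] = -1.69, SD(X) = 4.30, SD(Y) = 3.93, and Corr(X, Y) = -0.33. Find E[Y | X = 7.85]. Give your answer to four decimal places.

E[Y | X=x] = μ_Y + ρ(σ_Y/σ_X)(x − μ_X) for jointly normal variables.
E[Y | X=7.85] = -1.69 + (-0.33)·(3.93/4.30)·(7.85 − (-2.92)) = -1.69 + (-0.301605)·(10.77) = -4.9383.

-4.9383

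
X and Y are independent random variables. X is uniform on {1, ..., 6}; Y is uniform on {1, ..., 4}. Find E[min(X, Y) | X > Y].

P(X > Y) = 7/12.
Summing min(X,Y)·P(x,y) over outcomes with X > Y gives 5/4.
E[min(X, Y) | X > Y] = (5/4) / (7/12) = 15/7.

15/7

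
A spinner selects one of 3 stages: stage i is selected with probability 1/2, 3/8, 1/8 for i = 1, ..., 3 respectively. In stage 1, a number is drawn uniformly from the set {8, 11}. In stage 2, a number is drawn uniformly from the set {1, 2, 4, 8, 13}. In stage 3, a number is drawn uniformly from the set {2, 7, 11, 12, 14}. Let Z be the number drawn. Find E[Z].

8

E[Z | stage 1] = (8+11)/2 = 19/2.
E[Z | stage 2] = (1+2+4+8+13)/5 = 28/5.
E[Z | stage 3] = (2+7+11+12+14)/5 = 46/5.
By the law of total expectation,
E[Z] = (1/2)·(19/2) + (3/8)·(28/5) + (1/8)·(46/5) = 8.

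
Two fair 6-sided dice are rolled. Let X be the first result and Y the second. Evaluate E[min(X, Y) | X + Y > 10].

P(X + Y > 10) = 1/12.
Summing min(X,Y)·P(x,y) over outcomes with X + Y > 10 gives 4/9.
E[min(X, Y) | X + Y > 10] = (4/9) / (1/12) = 16/3.

16/3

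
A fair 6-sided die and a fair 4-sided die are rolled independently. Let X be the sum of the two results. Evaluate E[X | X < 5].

P(X < 5) = 1/4.
Σ over the event: 2·1/24 + 3·1/12 + 4·1/8 = 5/6.
E[X | X < 5] = (5/6) / (1/4) = 10/3.

10/3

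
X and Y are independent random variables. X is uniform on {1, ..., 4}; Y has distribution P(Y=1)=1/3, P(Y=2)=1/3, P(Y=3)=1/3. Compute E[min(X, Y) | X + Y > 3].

17/9

P(X + Y > 3) = 3/4.
Summing min(X,Y)·P(x,y) over outcomes with X + Y > 3 gives 17/12.
E[min(X, Y) | X + Y > 3] = (17/12) / (3/4) = 17/9.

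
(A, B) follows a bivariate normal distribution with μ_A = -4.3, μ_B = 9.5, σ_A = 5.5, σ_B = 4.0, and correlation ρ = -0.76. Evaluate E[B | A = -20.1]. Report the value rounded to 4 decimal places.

18.2331

The regression of B on A has slope ρ·σ_B/σ_A and passes through (μ_A, μ_B).
E[B | A=-20.1] = 9.5 + (-0.76)·(4.0/5.5)·(-20.1 − (-4.3)) = 9.5 + (-0.55273)·(-15.8) = 18.2331.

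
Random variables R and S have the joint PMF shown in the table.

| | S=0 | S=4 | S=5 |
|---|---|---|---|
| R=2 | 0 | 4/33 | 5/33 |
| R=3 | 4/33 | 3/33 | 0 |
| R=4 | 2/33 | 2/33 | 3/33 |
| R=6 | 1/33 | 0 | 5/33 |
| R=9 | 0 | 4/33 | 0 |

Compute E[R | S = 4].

61/13

P(S = 4) = 13/33.
Summing R·P(R=x,S=y) over the conditioning event gives 61/33.
E[R | S = 4] = (61/33) / (13/33) = 61/13.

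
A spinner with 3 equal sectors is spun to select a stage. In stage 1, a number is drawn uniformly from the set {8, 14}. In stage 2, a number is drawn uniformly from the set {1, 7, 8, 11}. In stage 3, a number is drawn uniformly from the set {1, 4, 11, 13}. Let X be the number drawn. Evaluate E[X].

E[X | stage 1] = (8+14)/2 = 11.
E[X | stage 2] = (1+7+8+11)/4 = 27/4.
E[X | stage 3] = (1+4+11+13)/4 = 29/4.
By the law of total expectation,
E[X] = (1/3)·(11) + (1/3)·(27/4) + (1/3)·(29/4) = 25/3.

25/3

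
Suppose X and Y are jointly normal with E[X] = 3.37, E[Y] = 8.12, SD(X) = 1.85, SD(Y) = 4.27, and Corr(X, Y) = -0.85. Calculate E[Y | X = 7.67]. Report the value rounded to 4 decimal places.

The regression of Y on X has slope ρ·σ_Y/σ_X and passes through (μ_X, μ_Y).
E[Y | X=7.67] = 8.12 + (-0.85)·(4.27/1.85)·(7.67 − (3.37)) = 8.12 + (-1.96189)·(4.3) = -0.3161.

-0.3161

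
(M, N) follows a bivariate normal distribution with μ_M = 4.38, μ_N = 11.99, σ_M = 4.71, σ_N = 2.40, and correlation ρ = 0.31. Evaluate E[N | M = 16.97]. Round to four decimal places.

The regression of N on M has slope ρ·σ_N/σ_M and passes through (μ_M, μ_N).
E[N | M=16.97] = 11.99 + (0.31)·(2.40/4.71)·(16.97 − (4.38)) = 11.99 + (0.15796)·(12.59) = 13.9787.

13.9787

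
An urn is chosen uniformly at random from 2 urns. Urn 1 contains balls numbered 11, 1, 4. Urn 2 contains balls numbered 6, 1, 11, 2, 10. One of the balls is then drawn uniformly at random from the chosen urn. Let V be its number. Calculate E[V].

E[V | urn 1] = (11+1+4)/3 = 16/3.
E[V | urn 2] = (6+1+11+2+10)/5 = 6.
By the law of total expectation,
E[V] = (1/2)·(16/3) + (1/2)·(6) = 17/3.

17/3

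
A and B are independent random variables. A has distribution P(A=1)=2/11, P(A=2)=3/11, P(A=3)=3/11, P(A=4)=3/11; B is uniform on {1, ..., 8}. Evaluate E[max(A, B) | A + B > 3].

P(A + B > 3) = 81/88.
Summing max(A,B)·P(x,y) over outcomes with A + B > 3 gives 207/44.
E[max(A, B) | A + B > 3] = (207/44) / (81/88) = 46/9.

46/9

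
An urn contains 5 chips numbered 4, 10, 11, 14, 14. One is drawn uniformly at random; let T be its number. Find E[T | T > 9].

49/4

P(T > 9) = 4/5.
Σ over the event: 10·1/5 + 11·1/5 + 14·2/5 = 49/5.
E[T | T > 9] = (49/5) / (4/5) = 49/4.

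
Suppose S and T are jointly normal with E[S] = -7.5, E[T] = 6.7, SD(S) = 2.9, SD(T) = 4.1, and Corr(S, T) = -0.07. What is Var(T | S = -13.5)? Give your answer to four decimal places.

The conditional variance in a bivariate normal is σ_T²(1 − ρ²), independent of x.
Var(T | S=-13.5) = (4.1)²·(1 − (-0.07)²) = 16.81·0.9951 = 16.7276.

16.7276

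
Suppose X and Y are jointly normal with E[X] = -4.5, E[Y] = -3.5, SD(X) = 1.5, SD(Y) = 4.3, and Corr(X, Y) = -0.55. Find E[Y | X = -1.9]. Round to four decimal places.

The regression of Y on X has slope ρ·σ_Y/σ_X and passes through (μ_X, μ_Y).
E[Y | X=-1.9] = -3.5 + (-0.55)·(4.3/1.5)·(-1.9 − (-4.5)) = -3.5 + (-1.57667)·(2.6) = -7.5993.

-7.5993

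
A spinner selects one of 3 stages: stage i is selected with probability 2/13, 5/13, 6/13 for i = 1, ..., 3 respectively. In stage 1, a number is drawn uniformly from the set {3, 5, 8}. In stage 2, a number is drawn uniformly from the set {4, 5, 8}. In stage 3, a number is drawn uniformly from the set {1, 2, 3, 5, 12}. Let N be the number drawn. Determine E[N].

E[N | stage 1] = (3+5+8)/3 = 16/3.
E[N | stage 2] = (4+5+8)/3 = 17/3.
E[N | stage 3] = (1+2+3+5+12)/5 = 23/5.
E[N] = (2/13)·(16/3) + (5/13)·(17/3) + (6/13)·(23/5) = 333/65.

333/65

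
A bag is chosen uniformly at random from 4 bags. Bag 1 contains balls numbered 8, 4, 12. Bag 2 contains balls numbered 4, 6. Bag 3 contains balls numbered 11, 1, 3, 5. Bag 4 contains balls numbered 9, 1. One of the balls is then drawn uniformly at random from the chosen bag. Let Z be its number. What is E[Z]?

23/4

E[Z | bag 1] = (8+4+12)/3 = 8.
E[Z | bag 2] = (4+6)/2 = 5.
E[Z | bag 3] = (11+1+3+5)/4 = 5.
E[Z | bag 4] = (9+1)/2 = 5.
By the law of total expectation,
E[Z] = (1/4)·(8) + (1/4)·(5) + (1/4)·(5) + (1/4)·(5) = 23/4.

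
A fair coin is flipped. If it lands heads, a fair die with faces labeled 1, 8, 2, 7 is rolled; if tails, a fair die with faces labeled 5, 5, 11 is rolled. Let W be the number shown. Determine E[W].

E[W | heads] = (1+8+2+7)/4 = 9/2.
E[W | tails] = (5+5+11)/3 = 7.
E[W] = (1/2)·(9/2) + (1/2)·(7) = 23/4.

23/4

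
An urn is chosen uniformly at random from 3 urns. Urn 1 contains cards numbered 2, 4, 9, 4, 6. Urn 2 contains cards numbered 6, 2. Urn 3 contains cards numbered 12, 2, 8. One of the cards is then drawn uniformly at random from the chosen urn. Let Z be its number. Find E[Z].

49/9

E[Z | urn 1] = (2+4+9+4+6)/5 = 5.
E[Z | urn 2] = (6+2)/2 = 4.
E[Z | urn 3] = (12+2+8)/3 = 22/3.
E[Z] = (1/3)·(5) + (1/3)·(4) + (1/3)·(22/3) = 49/9.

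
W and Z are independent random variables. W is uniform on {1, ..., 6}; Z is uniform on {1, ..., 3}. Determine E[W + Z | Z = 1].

9/2

Outcomes with Z = 1: (1,1), (2,1), (3,1), (4,1), (5,1), (6,1), each with probability 1/18.
E[W + Z | Z = 1] = (2 + 3 + 4 + 5 + 6 + 7) / 6 = 9/2.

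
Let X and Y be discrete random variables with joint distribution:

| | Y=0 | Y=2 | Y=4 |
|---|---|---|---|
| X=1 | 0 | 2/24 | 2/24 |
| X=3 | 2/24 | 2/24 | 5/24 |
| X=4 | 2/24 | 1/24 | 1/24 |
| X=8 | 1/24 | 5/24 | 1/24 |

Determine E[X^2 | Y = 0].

114/5

P(Y = 0) = 5/24.
Σ X^2·P over the event = 9·(2/24) + 16·(2/24) + 64·(1/24) = 19/4.
E[X^2 | Y = 0] = (19/4) / (5/24) = 114/5.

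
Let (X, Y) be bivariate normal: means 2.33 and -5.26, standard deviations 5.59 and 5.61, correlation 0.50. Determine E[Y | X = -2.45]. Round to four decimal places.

-7.6586

The regression of Y on X has slope ρ·σ_Y/σ_X and passes through (μ_X, μ_Y).
E[Y | X=-2.45] = -5.26 + (0.50)·(5.61/5.59)·(-2.45 − (2.33)) = -5.26 + (0.50179)·(-4.78) = -7.6586.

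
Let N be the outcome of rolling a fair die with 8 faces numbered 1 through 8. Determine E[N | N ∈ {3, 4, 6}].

P(N ∈ {3, 4, 6}) = 3/8.
Σ over the event: 3·1/8 + 4·1/8 + 6·1/8 = 13/8.
E[N | N ∈ {3, 4, 6}] = (13/8) / (3/8) = 13/3.

13/3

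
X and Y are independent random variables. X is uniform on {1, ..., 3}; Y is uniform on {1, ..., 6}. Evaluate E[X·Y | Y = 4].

8

Outcomes with Y = 4: (1,4), (2,4), (3,4), each with probability 1/18.
E[X·Y | Y = 4] = (4 + 8 + 12) / 3 = 8.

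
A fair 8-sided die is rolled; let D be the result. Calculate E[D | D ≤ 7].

Given D ≤ 7, D is equally likely to be any of {1, 2, 3, 4, 5, 6, 7}.
E[D | D ≤ 7] = (1 + 2 + 3 + 4 + 5 + 6 + 7) / 7 = 4.

4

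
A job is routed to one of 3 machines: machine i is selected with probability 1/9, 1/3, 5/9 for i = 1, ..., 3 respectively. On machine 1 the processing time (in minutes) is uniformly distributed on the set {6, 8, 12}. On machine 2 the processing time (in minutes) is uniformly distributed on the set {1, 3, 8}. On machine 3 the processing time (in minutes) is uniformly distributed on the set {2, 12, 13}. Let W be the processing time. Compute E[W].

197/27

E[W | machine 1] = (6+8+12)/3 = 26/3.
E[W | machine 2] = (1+3+8)/3 = 4.
E[W | machine 3] = (2+12+13)/3 = 9.
By the law of total expectation,
E[W] = (1/9)·(26/3) + (1/3)·(4) + (5/9)·(9) = 197/27.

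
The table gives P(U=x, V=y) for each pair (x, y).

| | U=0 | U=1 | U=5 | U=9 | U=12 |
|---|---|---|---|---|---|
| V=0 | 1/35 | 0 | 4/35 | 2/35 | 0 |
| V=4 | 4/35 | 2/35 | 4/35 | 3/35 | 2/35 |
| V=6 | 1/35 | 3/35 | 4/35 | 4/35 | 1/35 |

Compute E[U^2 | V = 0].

262/7

P(V = 0) = 1/5.
Σ U^2·P over the event = 0·(1/35) + 25·(4/35) + 81·(2/35) = 262/35.
E[U^2 | V = 0] = (262/35) / (1/5) = 262/7.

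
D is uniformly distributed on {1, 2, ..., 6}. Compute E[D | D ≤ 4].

Given D ≤ 4, D is equally likely to be any of {1, 2, 3, 4}.
E[D | D ≤ 4] = (1 + 2 + 3 + 4) / 4 = 5/2.

5/2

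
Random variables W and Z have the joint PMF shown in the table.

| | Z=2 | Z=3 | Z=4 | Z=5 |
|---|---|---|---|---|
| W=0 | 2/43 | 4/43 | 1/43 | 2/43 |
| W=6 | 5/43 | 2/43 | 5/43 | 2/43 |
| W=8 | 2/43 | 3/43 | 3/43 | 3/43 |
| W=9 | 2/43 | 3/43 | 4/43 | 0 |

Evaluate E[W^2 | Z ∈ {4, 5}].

48

P(Z ∈ {4, 5}) = 20/43.
Σ W^2·P over the event = 0·(1/43) + 0·(2/43) + 36·(5/43) + 36·(2/43) + 64·(3/43) + 64·(3/43) + 81·(4/43) = 960/43.
E[W^2 | Z ∈ {4, 5}] = (960/43) / (20/43) = 48.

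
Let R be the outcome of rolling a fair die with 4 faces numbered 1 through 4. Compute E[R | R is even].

Given R is even, R is equally likely to be any of {2, 4}.
E[R | R is even] = (2 + 4) / 2 = 3.

3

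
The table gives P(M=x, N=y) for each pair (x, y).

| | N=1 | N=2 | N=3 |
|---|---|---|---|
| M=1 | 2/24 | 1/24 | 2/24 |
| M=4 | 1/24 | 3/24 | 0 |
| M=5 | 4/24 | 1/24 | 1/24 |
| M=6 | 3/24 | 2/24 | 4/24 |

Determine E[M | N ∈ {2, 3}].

P(N ∈ {2, 3}) = 7/12.
Summing M·P(M=x,N=y) over the conditioning event gives 61/24.
E[M | N ∈ {2, 3}] = (61/24) / (7/12) = 61/14.

61/14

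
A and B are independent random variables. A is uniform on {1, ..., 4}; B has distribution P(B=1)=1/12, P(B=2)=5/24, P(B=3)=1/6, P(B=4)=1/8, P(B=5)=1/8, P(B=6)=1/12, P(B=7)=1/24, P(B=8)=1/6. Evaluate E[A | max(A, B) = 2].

19/12

P(max(A, B) = 2) = 1/8.
Summing A·P(x,y) over outcomes with max(A, B) = 2 gives 19/96.
E[A | max(A, B) = 2] = (19/96) / (1/8) = 19/12.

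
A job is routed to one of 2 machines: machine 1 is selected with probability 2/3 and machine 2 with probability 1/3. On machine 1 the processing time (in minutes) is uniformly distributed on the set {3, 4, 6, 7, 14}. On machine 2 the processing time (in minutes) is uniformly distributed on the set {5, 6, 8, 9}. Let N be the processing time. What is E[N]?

103/15

E[N | machine 1] = (3+4+6+7+14)/5 = 34/5.
E[N | machine 2] = (5+6+8+9)/4 = 7.
E[N] = (2/3)·(34/5) + (1/3)·(7) = 103/15.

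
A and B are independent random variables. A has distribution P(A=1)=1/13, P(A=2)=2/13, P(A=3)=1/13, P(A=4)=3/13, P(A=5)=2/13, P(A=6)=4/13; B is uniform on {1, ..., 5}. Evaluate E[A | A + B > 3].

P(A + B > 3) = 61/65.
Summing A·P(x,y) over outcomes with A + B > 3 gives 264/65.
E[A | A + B > 3] = (264/65) / (61/65) = 264/61.

264/61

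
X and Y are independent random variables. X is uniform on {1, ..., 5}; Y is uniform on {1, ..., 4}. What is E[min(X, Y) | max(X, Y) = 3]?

Outcomes with max(X, Y) = 3: (1,3), (2,3), (3,1), (3,2), (3,3), each with probability 1/20.
E[min(X, Y) | max(X, Y) = 3] = (1 + 2 + 1 + 2 + 3) / 5 = 9/5.

9/5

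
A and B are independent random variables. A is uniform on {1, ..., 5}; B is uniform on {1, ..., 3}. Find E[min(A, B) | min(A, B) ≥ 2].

Outcomes with min(A, B) ≥ 2: (2,2), (2,3), (3,2), (3,3), (4,2), (4,3), (5,2), (5,3), each with probability 1/15.
E[min(A, B) | min(A, B) ≥ 2] = (2 + 2 + 2 + 3 + 2 + 3 + 2 + 3) / 8 = 19/8.

19/8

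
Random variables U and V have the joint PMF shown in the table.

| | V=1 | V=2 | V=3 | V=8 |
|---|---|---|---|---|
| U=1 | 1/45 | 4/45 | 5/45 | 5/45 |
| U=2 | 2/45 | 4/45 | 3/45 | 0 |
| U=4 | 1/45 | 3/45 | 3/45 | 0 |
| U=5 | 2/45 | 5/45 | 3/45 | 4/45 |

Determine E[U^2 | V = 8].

35/3

P(V = 8) = 1/5.
Σ U^2·P over the event = 1·(5/45) + 25·(4/45) = 7/3.
E[U^2 | V = 8] = (7/3) / (1/5) = 35/3.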